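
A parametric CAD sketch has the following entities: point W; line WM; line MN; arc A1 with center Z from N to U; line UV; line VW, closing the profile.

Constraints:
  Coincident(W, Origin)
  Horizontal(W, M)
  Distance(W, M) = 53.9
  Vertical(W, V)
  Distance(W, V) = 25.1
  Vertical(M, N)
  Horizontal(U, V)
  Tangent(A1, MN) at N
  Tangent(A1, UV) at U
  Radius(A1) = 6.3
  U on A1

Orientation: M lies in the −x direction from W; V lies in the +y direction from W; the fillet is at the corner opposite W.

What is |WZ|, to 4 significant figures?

51.18

W is at the origin; WM is horizontal with |WM| = 53.9 and M on the −x side, so M = (-53.90, 0.000). W and V share the same x with |WV| = 25.1 and V on the +y side, so V = (0.000, 25.10). The virtual corner opposite W is at (-53.90, 25.10). A1 meets MN tangentially, so ZN is at right angles to MN and the tangent condition forces ZU to be normal to UV, with radius 6.3, so the center Z sits 6.3 in from both sides at Z = (-47.60, 18.80). Then |WZ| = |Z − W| = 51.18.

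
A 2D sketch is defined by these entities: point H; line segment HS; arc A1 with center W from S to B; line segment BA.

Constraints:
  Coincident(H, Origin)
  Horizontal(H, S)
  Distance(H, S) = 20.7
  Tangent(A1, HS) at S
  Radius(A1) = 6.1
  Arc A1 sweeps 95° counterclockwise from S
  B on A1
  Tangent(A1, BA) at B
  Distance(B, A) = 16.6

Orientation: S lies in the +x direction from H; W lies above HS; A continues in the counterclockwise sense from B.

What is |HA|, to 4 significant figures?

34.33

H is at the origin; H and S share the same y with |HS| = 20.7 and S on the +x side, so S = (20.70, 0.000). Since A1 is tangent to HS there, WS ⟂ HS, so W = S + (0, 6.1) = (20.70, 6.100). On A1, S sits at bearing -90° from W; a 95° counterclockwise sweep puts B at bearing 5°, so B = W + 6.1·(cos 5°, sin 5°) = (26.78, 6.632). Since A1 is tangent to BA there, WB ⟂ BA, so BA runs along (−sin 5°, cos 5°); with |BA| = 16.6, A = (25.33, 23.17). Then |HA| = |A − H| = 34.33.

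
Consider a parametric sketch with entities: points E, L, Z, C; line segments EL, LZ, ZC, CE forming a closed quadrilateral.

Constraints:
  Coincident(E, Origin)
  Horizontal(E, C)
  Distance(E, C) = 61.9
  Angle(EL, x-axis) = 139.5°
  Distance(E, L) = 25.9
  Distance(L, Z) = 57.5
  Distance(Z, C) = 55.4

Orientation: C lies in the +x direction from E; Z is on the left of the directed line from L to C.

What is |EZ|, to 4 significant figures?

54.54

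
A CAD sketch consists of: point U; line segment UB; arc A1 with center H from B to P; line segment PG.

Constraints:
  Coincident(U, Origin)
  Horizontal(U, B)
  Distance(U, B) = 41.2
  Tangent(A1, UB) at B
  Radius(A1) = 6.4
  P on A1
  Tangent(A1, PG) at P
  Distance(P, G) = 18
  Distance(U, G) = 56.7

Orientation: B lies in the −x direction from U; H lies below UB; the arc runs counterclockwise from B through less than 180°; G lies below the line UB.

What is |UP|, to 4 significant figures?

47.58

Checks: |HP| = 6.400 ✓; ∠(HP, PG) = 90.00° ✓; |PG| = 18.00 ✓; |UG| = 56.70 ✓.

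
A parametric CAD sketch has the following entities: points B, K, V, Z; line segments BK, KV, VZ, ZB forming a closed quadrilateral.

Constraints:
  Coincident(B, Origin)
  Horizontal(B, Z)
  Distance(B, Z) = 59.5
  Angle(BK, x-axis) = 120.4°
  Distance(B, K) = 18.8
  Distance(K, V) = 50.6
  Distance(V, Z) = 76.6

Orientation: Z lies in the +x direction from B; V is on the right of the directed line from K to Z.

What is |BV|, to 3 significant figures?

35.5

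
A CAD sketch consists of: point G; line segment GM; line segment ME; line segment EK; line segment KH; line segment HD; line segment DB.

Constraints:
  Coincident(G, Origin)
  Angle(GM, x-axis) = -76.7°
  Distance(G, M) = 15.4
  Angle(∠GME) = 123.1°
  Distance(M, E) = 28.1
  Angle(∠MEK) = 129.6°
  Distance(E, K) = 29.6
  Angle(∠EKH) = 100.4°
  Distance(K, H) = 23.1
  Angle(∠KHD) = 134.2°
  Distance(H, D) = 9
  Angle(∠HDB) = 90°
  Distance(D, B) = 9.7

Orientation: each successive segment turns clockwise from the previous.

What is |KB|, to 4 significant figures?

26.03

G is at the origin; GM runs at -76.7° with length 15.4, so M = (3.543, -14.99). ∠GME = 123.1° gives ME at -133.6° from the x-axis; with |ME| = 28.1, E = (-15.84, -35.34). ∠MEK = 129.6° gives EK at 176.0° from the x-axis; with |EK| = 29.6, K = (-45.36, -33.27). ∠EKH = 100.4° gives KH at 96.40° from the x-axis; with |KH| = 23.1, H = (-47.94, -10.32). ∠KHD = 134.2° gives HD at 50.60° from the x-axis; with |HD| = 9.0, D = (-42.23, -3.361). ∠HDB = 90.0° gives DB at -39.40° from the x-axis; with |DB| = 9.7, B = (-34.73, -9.518). Then |KB| = |B − K| = 26.03.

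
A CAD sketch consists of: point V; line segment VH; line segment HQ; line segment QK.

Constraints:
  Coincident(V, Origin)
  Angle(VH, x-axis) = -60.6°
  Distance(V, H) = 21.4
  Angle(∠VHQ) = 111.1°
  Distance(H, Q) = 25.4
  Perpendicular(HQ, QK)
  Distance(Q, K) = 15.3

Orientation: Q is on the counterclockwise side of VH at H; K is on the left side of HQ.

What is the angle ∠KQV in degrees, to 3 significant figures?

58.9°

∠VHQ = 111.1°, so HQ runs at -60.6° + (180° − 111.1°) = 8.30° from the x-axis; with |HQ| = 25.4, Q = H + 25.4·(cos 8.30°, sin 8.30°) = (35.6, -15.0). HQ is perpendicular to QK; with |QK| = 15.3 on the left of HQ, K = Q + 15.3·(-0.144, 0.990) = (33.4, 0.162). Then cos ∠KQV = QK·QV / (|QK||QV|), giving 58.9°.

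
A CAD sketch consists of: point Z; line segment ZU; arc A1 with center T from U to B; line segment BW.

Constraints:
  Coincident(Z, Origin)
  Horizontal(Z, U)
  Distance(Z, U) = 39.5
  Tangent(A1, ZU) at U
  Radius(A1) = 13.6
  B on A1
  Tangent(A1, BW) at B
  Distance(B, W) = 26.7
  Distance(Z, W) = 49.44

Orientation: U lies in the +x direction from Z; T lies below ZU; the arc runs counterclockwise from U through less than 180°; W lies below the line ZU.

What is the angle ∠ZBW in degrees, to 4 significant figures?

122.5°

Checks: |TB| = 13.60 ✓; ∠(TB, BW) = 90.00° ✓; |BW| = 26.70 ✓; |ZW| = 49.44 ✓.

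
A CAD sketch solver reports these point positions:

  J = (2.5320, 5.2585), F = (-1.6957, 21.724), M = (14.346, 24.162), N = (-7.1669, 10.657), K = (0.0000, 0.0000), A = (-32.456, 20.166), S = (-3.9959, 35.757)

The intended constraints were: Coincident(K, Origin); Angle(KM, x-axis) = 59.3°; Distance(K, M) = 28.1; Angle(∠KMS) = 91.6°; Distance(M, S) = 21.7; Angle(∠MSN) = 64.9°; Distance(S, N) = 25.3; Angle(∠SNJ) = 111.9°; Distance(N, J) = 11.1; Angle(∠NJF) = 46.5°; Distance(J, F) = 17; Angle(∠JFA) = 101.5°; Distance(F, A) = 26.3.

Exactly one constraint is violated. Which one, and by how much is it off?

Distance(F, A) = 26.3 — off by 4.50.

K = (0.00, 0.00) ✓; KM at 59.30° ✓; |KM| = 28.10 ✓; ∠KMS = 91.60° ✓; |MS| = 21.70 ✓; ∠MSN = 64.90° ✓; |SN| = 25.30 ✓; ∠SNJ = 111.9° ✓; |NJ| = 11.10 ✓; ∠NJF = 46.50° ✓; |JF| = 17.00 ✓; ∠JFA = 101.5° ✓; |FA| = 30.80 ✗.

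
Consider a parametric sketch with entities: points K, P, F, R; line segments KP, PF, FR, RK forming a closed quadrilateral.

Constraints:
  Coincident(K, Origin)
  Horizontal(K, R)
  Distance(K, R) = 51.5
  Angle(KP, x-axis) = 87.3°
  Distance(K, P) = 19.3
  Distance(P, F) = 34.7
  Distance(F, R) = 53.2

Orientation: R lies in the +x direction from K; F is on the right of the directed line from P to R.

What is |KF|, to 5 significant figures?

15.431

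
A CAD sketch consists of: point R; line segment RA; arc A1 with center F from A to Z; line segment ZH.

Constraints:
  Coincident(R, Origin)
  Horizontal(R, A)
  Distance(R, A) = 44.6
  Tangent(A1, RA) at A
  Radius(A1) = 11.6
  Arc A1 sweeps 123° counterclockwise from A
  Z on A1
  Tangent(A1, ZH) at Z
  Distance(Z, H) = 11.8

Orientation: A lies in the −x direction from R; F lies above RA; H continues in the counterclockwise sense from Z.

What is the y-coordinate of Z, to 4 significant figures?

17.92

R is at the origin; RA is horizontal with |RA| = 44.6 and A on the −x side, so A = (-44.60, 0.000). Since A1 is tangent to RA there, FA ⟂ RA, so F = A + (0, 11.6) = (-44.60, 11.60). On A1, A sits at bearing -90° from F; a 123° counterclockwise sweep puts Z at bearing 33°, so Z = F + 11.6·(cos 33°, sin 33°) = (-34.87, 17.92). So Z.y = 17.92.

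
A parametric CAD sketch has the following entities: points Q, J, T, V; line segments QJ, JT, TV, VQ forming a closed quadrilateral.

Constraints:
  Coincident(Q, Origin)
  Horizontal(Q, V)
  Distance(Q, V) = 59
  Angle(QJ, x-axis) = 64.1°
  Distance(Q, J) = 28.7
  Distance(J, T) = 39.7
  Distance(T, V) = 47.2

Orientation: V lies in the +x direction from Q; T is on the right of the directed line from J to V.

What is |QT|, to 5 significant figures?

19.616

Checks: |JT| = 39.70 ✓; |TV| = 47.20 ✓.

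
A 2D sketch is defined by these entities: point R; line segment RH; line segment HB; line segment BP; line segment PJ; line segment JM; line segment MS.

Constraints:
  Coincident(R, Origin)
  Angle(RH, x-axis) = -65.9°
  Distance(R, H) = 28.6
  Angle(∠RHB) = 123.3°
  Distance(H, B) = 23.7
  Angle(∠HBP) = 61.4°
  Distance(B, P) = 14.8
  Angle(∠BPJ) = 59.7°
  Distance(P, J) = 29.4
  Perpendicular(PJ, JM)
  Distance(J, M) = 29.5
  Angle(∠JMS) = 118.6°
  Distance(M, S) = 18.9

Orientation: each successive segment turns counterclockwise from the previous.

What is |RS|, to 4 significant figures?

72.06

R is at the origin; RH runs at -65.9° with length 28.6, so H = (11.68, -26.11). ∠RHB = 123.3° gives HB at -9.200° from the x-axis; with |HB| = 23.7, B = (35.07, -29.90). ∠HBP = 61.4° gives BP at 109.4° from the x-axis; with |BP| = 14.8, P = (30.16, -15.94). ∠BPJ = 59.7° gives PJ at -130.3° from the x-axis; with |PJ| = 29.4, J = (11.14, -38.36). PJ ⟂ JM, so JM runs at -40.30°; with |JM| = 29.5, M = (33.64, -57.44). ∠JMS = 118.6° gives MS at 21.10° from the x-axis; with |MS| = 18.9, S = (51.27, -50.64). Then |RS| = |S − R| = 72.06.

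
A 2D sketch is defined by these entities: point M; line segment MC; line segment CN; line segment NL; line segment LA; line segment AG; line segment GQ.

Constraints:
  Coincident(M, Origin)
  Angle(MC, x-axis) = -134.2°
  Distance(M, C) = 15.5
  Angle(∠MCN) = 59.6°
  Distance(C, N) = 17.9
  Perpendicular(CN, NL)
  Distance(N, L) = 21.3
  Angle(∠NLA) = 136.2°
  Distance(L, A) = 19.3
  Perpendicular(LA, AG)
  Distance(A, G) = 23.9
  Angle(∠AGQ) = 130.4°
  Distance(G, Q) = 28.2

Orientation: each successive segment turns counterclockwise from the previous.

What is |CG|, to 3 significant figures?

22.6

M is at the origin; MC runs at -134.2° with length 15.5, so C = (-10.8, -11.1). ∠MCN = 59.6° gives CN at -13.8° from the x-axis; with |CN| = 17.9, N = (6.58, -15.4). The perpendicularity gives NL at right angles to CN, so NL runs at 76.2°; with |NL| = 21.3, L = (11.7, 5.30). ∠NLA = 136.2° gives LA at 120° from the x-axis; with |LA| = 19.3, A = (2.01, 22.0). LA is perpendicular to AG, so AG runs at -150°; with |AG| = 23.9, G = (-18.7, 10.1). Then |CG| = |G − C| = 22.6.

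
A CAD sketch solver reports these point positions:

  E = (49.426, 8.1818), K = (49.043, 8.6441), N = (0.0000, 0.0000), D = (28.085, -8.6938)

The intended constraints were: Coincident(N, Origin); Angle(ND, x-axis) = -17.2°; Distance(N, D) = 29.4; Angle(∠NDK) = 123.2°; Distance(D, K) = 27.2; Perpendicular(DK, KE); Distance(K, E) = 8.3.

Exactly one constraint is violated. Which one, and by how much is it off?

Distance(K, E) = 8.3 — off by 7.70.

N = (0.00, 0.00) ✓; ND at -17.20° ✓; |ND| = 29.40 ✓; ∠NDK = 123.2° ✓; |DK| = 27.20 ✓; ∠(DK, KE) = 89.96° ✓; |KE| = 0.6003 ✗.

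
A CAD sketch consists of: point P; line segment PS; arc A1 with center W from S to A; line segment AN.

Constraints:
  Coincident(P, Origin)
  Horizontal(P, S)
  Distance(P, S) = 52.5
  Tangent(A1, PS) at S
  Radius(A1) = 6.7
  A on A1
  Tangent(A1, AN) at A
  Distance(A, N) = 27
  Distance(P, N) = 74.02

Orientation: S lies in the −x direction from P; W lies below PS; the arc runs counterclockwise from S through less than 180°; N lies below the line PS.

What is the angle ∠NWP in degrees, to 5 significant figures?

130.28°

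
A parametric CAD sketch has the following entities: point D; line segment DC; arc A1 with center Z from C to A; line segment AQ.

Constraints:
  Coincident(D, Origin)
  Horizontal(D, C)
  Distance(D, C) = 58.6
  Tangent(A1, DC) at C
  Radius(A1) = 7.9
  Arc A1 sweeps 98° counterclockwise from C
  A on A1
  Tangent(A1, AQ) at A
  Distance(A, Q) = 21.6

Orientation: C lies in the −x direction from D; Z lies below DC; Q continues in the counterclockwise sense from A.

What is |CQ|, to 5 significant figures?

30.769

D is at the origin; DC is horizontal with |DC| = 58.6 and C on the −x side, so C = (-58.600, 0.0000). The tangent condition forces ZC to be normal to DC, so Z = C + (0, -7.9) = (-58.600, -7.9000). On A1, C sits at bearing 90° from Z; a 98° counterclockwise sweep puts A at bearing 188°, so A = Z + 7.9·(cos 188°, sin 188°) = (-66.423, -8.9995). The tangent condition forces ZA to be normal to AQ, so AQ runs along (−sin 188°, cos 188°); with |AQ| = 21.6, Q = (-63.417, -30.389). Then |CQ| = |Q − C| = 30.769.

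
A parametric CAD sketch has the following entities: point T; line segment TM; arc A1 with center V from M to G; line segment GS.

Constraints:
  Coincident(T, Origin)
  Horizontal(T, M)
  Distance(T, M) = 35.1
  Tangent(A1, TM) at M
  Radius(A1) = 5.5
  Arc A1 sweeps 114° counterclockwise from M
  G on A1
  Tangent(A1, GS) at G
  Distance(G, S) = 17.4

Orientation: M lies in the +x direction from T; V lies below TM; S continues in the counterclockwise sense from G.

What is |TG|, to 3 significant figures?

31.1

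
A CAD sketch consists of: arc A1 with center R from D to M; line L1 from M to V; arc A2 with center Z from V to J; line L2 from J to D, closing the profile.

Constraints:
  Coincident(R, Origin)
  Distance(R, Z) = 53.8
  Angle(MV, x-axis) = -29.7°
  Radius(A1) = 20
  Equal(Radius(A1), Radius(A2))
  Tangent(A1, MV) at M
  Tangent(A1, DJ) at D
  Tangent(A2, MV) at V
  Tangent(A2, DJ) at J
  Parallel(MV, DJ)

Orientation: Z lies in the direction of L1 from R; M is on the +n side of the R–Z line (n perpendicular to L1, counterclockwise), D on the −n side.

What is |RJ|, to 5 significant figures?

57.397

Tangency of A1 to both parallel lines with radius 20.0 puts M and D at R ± 20.0·n: M = (9.9092, 17.373), D = (-9.9092, -17.373). Equal radii place V and J the same way about Z: V = Z + 20.0·n = (56.642, -9.2830), J = Z − 20.0·n = (36.823, -44.028). Then |RJ| = |J − R| = 57.397.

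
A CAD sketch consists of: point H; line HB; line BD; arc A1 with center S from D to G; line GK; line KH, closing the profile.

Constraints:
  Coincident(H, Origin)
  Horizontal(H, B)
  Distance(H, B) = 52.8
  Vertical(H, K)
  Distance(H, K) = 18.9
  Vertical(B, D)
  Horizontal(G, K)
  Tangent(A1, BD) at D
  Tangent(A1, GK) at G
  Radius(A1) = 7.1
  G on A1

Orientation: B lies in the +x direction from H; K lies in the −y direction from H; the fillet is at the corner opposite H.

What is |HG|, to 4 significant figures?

49.45

The virtual corner opposite H is at (52.80, -18.90). Since A1 is tangent to BD there, SD ⟂ BD and since A1 is tangent to GK there, SG ⟂ GK, with radius 7.1, so the center S sits 7.1 in from both sides at S = (45.70, -11.80). That places the tangent points at D = (52.80, -11.80) on BD and G = (45.70, -18.90) on GK. Then |HG| = |G − H| = 49.45.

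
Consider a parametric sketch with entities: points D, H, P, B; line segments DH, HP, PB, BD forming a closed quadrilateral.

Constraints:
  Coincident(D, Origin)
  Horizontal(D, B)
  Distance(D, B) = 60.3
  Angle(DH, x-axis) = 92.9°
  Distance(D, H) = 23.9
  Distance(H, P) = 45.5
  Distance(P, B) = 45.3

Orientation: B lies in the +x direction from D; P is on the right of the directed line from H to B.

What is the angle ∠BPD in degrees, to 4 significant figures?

114.6°

Checks: |HP| = 45.50 ✓; |PB| = 45.30 ✓.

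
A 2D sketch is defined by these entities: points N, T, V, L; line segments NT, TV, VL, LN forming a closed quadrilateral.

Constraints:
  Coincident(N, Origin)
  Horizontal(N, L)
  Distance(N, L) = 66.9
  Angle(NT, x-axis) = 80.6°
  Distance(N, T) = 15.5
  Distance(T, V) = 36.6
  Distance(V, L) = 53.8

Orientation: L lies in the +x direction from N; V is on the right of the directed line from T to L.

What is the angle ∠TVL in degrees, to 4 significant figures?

92.08°

N is at the origin; N and L share the same y with |NL| = 66.9 and L in +x, so L = (66.9, 0). NT runs at 80.6° with |NT| = 15.5, so T = (2.532, 15.29). V is determined by |TV| = 36.6 and |VL| = 53.8 together: it lies at the intersection of circle(T, 36.6) and circle(L, 53.8). With |TL| = 66.16, the foot of the radical line on TL is 21.33 from T and the perpendicular offset is √(36.6² − 21.33²) = 29.74. Taking the right-of-TL solution: V = (16.41, -18.58).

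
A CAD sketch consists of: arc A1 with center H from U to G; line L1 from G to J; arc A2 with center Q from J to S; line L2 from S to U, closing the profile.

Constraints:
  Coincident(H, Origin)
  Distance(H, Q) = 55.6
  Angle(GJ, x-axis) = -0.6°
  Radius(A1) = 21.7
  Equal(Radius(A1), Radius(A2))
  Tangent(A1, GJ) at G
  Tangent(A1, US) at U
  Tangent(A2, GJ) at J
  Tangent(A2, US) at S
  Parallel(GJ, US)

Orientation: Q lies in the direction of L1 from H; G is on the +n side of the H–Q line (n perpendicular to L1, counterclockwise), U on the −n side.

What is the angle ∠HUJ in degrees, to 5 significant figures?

52.025°

Tangency of A1 to both parallel lines with radius 21.7 puts G and U at H ± 21.7·n: G = (0.22724, 21.699), U = (-0.22724, -21.699). Equal radii place J and S the same way about Q: J = Q + 21.7·n = (55.824, 21.117), S = Q − 21.7·n = (55.370, -22.281). Then cos ∠HUJ = UH·UJ / (|UH||UJ|), giving 52.025°.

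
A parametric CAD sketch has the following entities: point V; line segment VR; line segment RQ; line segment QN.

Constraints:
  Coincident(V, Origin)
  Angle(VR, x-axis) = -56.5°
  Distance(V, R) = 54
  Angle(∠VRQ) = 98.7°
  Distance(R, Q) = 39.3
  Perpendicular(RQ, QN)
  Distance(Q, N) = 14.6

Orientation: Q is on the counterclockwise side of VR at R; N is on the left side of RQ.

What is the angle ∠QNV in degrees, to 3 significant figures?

129°

∠VRQ = 98.7°, so RQ runs at -56.5° + (180° − 98.7°) = 24.8° from the x-axis; with |RQ| = 39.3, Q = R + 39.3·(cos 24.8°, sin 24.8°) = (65.5, -28.5). The perpendicularity gives QN at right angles to RQ; with |QN| = 14.6 on the left of RQ, N = Q + 14.6·(-0.419, 0.908) = (59.4, -15.3). Then cos ∠QNV = NQ·NV / (|NQ||NV|), giving 129°.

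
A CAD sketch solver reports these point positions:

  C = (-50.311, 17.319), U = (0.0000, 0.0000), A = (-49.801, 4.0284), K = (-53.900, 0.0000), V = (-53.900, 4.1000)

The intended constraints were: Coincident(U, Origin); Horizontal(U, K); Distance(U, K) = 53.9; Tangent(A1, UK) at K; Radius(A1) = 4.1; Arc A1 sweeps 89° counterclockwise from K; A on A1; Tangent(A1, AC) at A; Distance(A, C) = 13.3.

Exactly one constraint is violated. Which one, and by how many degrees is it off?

Tangent(A1, AC) at A — off by 3.20°.

U = (0.00, 0.00) ✓; U.y = 0.00, K.y = 0.00 ✓; |UK| = 53.90 ✓; ∠(VK, KU) = 90.00° ✓; |VK| = 4.100 ✓; bearing(V→A) − bearing(V→K) = 89.00° ✓; |VA| = 4.100 ✓; ∠(VA, AC) = 86.80° ✗; |AC| = 13.30 ✓.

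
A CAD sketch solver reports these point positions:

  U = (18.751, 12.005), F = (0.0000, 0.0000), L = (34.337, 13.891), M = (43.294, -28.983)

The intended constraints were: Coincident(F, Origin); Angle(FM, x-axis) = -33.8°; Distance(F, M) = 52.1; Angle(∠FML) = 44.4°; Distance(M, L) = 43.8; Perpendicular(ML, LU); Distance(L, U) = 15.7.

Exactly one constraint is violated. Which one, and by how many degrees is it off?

Perpendicular(ML, LU) — off by 4.90°.

F = (0.00, 0.00) ✓; FM at -33.80° ✓; |FM| = 52.10 ✓; ∠FML = 44.40° ✓; |ML| = 43.80 ✓; ∠(ML, LU) = 85.10° ✗; |LU| = 15.70 ✓.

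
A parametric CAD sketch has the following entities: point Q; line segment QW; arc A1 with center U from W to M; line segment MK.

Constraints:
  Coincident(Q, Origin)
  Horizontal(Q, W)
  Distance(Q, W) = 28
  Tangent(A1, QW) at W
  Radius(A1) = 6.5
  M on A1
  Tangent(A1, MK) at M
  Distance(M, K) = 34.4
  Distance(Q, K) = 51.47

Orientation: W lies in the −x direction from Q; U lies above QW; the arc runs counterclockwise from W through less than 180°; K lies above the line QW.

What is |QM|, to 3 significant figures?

23.2

Checks: |UM| = 6.500 ✓; ∠(UM, MK) = 90.00° ✓; |MK| = 34.40 ✓; |QK| = 51.47 ✓.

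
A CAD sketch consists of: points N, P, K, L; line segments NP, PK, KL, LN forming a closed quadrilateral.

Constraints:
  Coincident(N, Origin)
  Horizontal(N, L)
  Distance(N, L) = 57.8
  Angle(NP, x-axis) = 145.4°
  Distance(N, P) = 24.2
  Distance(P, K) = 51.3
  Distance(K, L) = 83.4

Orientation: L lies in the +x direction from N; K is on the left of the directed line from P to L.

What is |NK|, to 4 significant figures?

60.74

N is at the origin; NL is horizontal with |NL| = 57.8 and L in +x, so L = (57.8, 0). NP runs at 145.4° with |NP| = 24.2, so P = (-19.92, 13.74). K is determined by |PK| = 51.3 and |KL| = 83.4 together: it lies at the intersection of circle(P, 51.3) and circle(L, 83.4). With |PL| = 78.93, the foot of the radical line on PL is 12.07 from P and the perpendicular offset is √(51.3² − 12.07²) = 49.86. Taking the left-of-PL solution: K = (0.6475, 60.74).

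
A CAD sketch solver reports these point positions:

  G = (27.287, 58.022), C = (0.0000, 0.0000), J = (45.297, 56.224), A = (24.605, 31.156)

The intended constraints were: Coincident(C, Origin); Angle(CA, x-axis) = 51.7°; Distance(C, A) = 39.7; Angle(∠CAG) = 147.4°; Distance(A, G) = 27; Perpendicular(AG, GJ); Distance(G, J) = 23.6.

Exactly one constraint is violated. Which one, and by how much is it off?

Distance(G, J) = 23.6 — off by 5.50.

C = (0.00, 0.00) ✓; CA at 51.70° ✓; |CA| = 39.70 ✓; ∠CAG = 147.4° ✓; |AG| = 27.00 ✓; ∠(AG, GJ) = 90.00° ✓; |GJ| = 18.10 ✗.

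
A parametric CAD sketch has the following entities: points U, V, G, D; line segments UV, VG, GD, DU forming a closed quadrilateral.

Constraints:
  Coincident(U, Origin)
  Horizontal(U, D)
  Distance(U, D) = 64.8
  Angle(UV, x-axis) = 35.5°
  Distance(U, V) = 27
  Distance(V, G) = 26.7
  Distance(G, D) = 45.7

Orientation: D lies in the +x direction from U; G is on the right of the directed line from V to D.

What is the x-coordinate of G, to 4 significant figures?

20.44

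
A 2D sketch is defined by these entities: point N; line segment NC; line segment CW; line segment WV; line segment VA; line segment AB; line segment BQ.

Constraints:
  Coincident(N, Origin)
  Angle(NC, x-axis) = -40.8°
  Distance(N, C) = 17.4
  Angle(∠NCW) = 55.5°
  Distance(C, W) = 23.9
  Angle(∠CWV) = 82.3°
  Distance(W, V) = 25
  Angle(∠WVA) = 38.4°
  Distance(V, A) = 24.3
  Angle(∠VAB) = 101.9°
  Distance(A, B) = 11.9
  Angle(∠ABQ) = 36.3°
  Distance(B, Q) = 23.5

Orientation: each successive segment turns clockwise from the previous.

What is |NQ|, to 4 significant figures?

5.200

∠VAB = 101.9° gives AB at -122.7° from the x-axis; with |AB| = 11.9, B = (-2.119, -19.70). ∠ABQ = 36.3° gives BQ at 93.60° from the x-axis; with |BQ| = 23.5, Q = (-3.595, 3.757). Then |NQ| = |Q − N| = 5.200.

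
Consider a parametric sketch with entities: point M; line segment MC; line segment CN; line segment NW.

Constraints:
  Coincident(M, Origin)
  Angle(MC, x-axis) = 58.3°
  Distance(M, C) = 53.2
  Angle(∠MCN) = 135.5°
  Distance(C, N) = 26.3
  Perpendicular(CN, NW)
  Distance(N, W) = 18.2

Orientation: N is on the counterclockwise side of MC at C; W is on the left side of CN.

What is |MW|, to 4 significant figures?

67.02

∠MCN = 135.5°, so CN runs at 58.3° + (180° − 135.5°) = 102.8° from the x-axis; with |CN| = 26.3, N = C + 26.3·(cos 102.8°, sin 102.8°) = (22.13, 70.91). CN is perpendicular to NW; with |NW| = 18.2 on the left of CN, W = N + 18.2·(-0.9751, -0.2215) = (4.381, 66.88). Then |MW| = |W − M| = 67.02.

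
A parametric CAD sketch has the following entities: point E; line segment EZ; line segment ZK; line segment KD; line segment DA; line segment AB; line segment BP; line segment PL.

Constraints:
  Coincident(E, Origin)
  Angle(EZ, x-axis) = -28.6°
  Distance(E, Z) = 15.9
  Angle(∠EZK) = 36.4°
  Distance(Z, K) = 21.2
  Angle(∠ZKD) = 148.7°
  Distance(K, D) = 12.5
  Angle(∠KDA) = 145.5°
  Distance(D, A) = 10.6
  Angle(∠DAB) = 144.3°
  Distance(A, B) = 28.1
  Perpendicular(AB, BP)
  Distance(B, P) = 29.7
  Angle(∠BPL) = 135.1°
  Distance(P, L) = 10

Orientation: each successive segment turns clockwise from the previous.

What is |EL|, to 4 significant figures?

26.14

E is at the origin; EZ runs at -28.6° with length 15.9, so Z = (13.96, -7.611). ∠EZK = 36.4° gives ZK at -172.2° from the x-axis; with |ZK| = 21.2, K = (-7.044, -10.49). ∠ZKD = 148.7° gives KD at 156.5° from the x-axis; with |KD| = 12.5, D = (-18.51, -5.504). ∠KDA = 145.5° gives DA at 122.0° from the x-axis; with |DA| = 10.6, A = (-24.12, 3.485). ∠DAB = 144.3° gives AB at 86.30° from the x-axis; with |AB| = 28.1, B = (-22.31, 31.53). The perpendicularity gives BP at right angles to AB, so BP runs at -3.700°; with |BP| = 29.7, P = (7.327, 29.61). ∠BPL = 135.1° gives PL at -48.60° from the x-axis; with |PL| = 10.0, L = (13.94, 22.11). Then |EL| = |L − E| = 26.14.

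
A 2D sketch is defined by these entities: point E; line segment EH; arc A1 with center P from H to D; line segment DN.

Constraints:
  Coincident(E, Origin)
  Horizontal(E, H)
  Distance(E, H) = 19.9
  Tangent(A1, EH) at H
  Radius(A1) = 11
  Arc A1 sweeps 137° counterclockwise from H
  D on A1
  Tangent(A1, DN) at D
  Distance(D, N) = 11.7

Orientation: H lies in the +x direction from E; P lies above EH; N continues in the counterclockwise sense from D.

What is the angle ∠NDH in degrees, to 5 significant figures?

111.50°

On A1, H sits at bearing -90° from P; a 137° counterclockwise sweep puts D at bearing 47°, so D = P + 11.0·(cos 47°, sin 47°) = (27.402, 19.045). Tangency of A1 to DN means the radius PD is perpendicular to DN, so DN runs along (−sin 47°, cos 47°); with |DN| = 11.7, N = (18.845, 27.024). Then cos ∠NDH = DN·DH / (|DN||DH|), giving 111.50°.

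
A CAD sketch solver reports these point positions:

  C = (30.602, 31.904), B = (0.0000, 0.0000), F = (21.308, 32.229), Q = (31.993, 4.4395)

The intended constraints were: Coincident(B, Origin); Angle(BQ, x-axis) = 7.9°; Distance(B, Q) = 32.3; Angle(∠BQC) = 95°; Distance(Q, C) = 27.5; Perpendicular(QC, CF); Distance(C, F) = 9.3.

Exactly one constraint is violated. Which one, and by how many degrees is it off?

Perpendicular(QC, CF) — off by 4.90°.

B = (0.00, 0.00) ✓; BQ at 7.900° ✓; |BQ| = 32.30 ✓; ∠BQC = 95.00° ✓; |QC| = 27.50 ✓; ∠(QC, CF) = 85.10° ✗; |CF| = 9.300 ✓.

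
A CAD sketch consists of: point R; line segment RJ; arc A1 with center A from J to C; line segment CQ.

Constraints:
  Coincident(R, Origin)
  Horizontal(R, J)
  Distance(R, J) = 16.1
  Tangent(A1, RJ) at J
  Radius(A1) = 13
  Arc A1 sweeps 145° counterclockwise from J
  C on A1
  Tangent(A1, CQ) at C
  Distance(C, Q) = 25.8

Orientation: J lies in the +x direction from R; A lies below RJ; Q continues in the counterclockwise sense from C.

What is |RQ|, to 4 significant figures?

48.63

On A1, J sits at bearing 90° from A; a 145° counterclockwise sweep puts C at bearing 235°, so C = A + 13.0·(cos 235°, sin 235°) = (8.644, -23.65). Since A1 is tangent to CQ there, AC ⟂ CQ, so CQ runs along (−sin 235°, cos 235°); with |CQ| = 25.8, Q = (29.78, -38.45). Then |RQ| = |Q − R| = 48.63.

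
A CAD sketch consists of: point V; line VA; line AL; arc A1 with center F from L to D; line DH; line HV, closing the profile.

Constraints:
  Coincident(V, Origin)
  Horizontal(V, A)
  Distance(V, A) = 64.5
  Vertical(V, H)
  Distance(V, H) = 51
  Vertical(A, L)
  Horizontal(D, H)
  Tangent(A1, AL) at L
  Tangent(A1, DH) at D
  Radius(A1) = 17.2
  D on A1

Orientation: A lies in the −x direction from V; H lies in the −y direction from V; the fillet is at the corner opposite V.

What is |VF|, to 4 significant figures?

58.14

V is at the origin; VA is horizontal with |VA| = 64.5 and A on the −x side, so A = (-64.50, 0.000). VH is vertical with |VH| = 51.0 and H on the −y side, so H = (0.000, -51.00). The virtual corner opposite V is at (-64.50, -51.00). A1 meets AL tangentially, so FL is at right angles to AL and tangency of A1 to DH means the radius FD is perpendicular to DH, with radius 17.2, so the center F sits 17.2 in from both sides at F = (-47.30, -33.80). Then |VF| = |F − V| = 58.14.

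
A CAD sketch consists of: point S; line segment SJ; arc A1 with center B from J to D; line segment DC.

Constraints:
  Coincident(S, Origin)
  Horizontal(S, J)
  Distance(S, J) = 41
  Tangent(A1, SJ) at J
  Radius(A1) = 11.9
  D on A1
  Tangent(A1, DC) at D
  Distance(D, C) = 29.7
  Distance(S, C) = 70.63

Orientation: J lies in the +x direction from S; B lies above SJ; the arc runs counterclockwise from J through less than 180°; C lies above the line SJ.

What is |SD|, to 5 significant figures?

53.346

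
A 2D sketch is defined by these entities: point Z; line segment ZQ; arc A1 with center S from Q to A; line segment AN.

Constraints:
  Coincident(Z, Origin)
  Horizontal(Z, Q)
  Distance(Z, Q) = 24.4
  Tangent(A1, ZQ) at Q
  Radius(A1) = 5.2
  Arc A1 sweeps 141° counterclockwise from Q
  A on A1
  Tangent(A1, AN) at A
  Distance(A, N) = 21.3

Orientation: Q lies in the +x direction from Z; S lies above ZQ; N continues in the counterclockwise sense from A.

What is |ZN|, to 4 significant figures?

25.23

On A1, Q sits at bearing -90° from S; a 141° counterclockwise sweep puts A at bearing 51°, so A = S + 5.2·(cos 51°, sin 51°) = (27.67, 9.241). A1 meets AN tangentially, so SA is at right angles to AN, so AN runs along (−sin 51°, cos 51°); with |AN| = 21.3, N = (11.12, 22.65). Then |ZN| = |N − Z| = 25.23.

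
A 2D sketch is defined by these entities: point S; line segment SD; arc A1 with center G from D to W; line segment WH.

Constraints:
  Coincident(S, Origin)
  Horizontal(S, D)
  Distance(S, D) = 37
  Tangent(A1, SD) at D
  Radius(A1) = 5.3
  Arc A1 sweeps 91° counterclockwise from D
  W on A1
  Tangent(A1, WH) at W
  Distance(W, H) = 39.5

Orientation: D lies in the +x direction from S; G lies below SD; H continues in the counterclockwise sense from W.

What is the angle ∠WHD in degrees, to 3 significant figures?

6.86°

S is at the origin; S and D share the same y with |SD| = 37.0 and D on the +x side, so D = (37.0, 0.00). A1 meets SD tangentially, so GD is at right angles to SD, so G = D + (0, -5.3) = (37.0, -5.30). On A1, D sits at bearing 90° from G; a 91° counterclockwise sweep puts W at bearing 181°, so W = G + 5.3·(cos 181°, sin 181°) = (31.7, -5.39). Since A1 is tangent to WH there, GW ⟂ WH, so WH runs along (−sin 181°, cos 181°); with |WH| = 39.5, H = (32.4, -44.9). Then cos ∠WHD = HW·HD / (|HW||HD|), giving 6.86°.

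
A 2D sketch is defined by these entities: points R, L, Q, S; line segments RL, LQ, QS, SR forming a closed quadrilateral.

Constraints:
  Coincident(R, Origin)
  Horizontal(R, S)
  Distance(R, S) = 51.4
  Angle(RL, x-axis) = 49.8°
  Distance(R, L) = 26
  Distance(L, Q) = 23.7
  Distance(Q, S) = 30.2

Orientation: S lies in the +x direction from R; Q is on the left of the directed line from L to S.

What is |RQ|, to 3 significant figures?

47.9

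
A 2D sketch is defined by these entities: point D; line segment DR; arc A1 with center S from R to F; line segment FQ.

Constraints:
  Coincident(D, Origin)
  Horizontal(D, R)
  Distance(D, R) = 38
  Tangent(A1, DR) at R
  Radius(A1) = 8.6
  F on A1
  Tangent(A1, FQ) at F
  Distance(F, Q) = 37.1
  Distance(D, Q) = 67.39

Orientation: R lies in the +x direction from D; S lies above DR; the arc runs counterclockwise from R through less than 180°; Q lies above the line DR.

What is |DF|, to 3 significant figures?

47.2

D is at the origin; D and R share the same y with |DR| = 38.0 and R on the +x side, so R = (38.0, 0.00). Tangency of A1 to DR means the radius SR is perpendicular to DR, so S = R + (0, 8.6) = (38.0, 8.60). Since SF ⟂ FQ (tangency), |SQ| = √(8.6² + 37.1²) = 38.1 regardless of where F sits on A1. So Q lies on both circle(D, 67.39) and circle(S, 38.1); the above-DR intersection is Q = (50.6, 44.6). F is the foot of the tangent from Q: F = (46.5, 7.67).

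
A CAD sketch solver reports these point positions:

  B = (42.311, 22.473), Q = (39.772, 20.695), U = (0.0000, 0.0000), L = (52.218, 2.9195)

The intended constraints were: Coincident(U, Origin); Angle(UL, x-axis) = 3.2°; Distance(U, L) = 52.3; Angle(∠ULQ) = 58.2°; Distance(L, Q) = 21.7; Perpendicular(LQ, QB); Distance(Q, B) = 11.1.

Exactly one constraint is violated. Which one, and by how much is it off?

Distance(Q, B) = 11.1 — off by 8.00.

U = (0.00, 0.00) ✓; UL at 3.200° ✓; |UL| = 52.30 ✓; ∠ULQ = 58.20° ✓; |LQ| = 21.70 ✓; ∠(LQ, QB) = 90.00° ✓; |QB| = 3.100 ✗.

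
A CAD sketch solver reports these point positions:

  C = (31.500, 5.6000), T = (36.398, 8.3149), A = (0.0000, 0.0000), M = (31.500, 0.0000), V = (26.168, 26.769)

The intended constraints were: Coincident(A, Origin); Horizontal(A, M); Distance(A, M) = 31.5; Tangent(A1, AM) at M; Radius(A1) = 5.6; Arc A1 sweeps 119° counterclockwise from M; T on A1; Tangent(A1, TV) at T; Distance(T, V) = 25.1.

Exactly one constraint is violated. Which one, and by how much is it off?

Distance(T, V) = 25.1 — off by 4.00.

A = (0.00, 0.00) ✓; A.y = 0.00, M.y = 0.00 ✓; |AM| = 31.50 ✓; ∠(CM, MA) = 90.00° ✓; |CM| = 5.600 ✓; bearing(C→T) − bearing(C→M) = 119.0° ✓; |CT| = 5.600 ✓; ∠(CT, TV) = 90.00° ✓; |TV| = 21.10 ✗.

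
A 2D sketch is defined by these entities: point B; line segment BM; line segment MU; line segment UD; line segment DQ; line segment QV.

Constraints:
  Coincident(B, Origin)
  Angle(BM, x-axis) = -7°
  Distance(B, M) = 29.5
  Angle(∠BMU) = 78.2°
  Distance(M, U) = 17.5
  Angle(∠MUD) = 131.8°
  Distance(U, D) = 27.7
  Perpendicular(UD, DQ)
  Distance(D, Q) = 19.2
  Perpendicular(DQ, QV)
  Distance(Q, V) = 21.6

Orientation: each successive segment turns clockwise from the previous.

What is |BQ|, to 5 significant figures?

16.272

∠MUD = 131.8° gives UD at -157.00° from the x-axis; with |UD| = 27.7, D = (-1.8575, -30.985). UD ⟂ DQ, so DQ runs at 113.00°; with |DQ| = 19.2, Q = (-9.3596, -13.311). Then |BQ| = |Q − B| = 16.272.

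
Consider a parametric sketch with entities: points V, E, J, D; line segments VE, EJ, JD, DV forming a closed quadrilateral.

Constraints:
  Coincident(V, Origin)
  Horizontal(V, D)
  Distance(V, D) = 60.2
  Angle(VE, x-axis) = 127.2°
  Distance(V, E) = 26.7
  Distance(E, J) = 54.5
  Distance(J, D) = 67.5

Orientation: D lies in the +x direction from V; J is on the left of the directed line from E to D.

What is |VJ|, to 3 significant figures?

62.5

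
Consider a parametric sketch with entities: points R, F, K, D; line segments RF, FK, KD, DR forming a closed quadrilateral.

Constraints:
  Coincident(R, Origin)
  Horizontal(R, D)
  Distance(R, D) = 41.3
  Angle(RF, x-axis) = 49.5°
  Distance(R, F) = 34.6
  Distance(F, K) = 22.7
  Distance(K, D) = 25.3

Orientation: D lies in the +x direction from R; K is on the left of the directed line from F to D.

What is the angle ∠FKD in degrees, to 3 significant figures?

84.6°

Checks: |FK| = 22.70 ✓; |KD| = 25.30 ✓.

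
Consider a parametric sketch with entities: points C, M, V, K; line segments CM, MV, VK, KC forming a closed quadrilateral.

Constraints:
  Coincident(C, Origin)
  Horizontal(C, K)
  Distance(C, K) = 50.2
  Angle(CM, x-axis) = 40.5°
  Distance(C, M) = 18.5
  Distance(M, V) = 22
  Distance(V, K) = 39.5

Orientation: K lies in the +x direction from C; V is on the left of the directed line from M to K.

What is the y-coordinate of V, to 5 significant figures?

30.817

Checks: |MV| = 22.00 ✓; |VK| = 39.50 ✓.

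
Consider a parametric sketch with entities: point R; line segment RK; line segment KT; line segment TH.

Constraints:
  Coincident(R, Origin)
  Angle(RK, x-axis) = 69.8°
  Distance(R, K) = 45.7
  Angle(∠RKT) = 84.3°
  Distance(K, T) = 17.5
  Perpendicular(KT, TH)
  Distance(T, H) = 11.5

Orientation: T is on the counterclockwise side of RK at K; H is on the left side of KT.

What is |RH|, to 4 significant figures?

36.36

R is at the origin; RK runs at 69.8° with length 45.7, so K = 45.7·(cos 69.8°, sin 69.8°) = (15.78, 42.89). ∠RKT = 84.3°, so KT runs at 69.8° + (180° − 84.3°) = 165.5° from the x-axis; with |KT| = 17.5, T = K + 17.5·(cos 165.5°, sin 165.5°) = (-1.162, 47.27). The perpendicularity gives TH at right angles to KT; with |TH| = 11.5 on the left of KT, H = T + 11.5·(-0.2504, -0.9681) = (-4.042, 36.14). Then |RH| = |H − R| = 36.36.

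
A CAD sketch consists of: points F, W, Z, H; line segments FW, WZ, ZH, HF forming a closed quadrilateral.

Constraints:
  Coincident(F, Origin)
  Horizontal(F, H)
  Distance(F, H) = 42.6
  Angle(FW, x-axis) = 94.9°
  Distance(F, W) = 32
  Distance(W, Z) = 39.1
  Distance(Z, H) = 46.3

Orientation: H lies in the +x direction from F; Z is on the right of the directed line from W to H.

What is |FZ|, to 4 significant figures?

7.866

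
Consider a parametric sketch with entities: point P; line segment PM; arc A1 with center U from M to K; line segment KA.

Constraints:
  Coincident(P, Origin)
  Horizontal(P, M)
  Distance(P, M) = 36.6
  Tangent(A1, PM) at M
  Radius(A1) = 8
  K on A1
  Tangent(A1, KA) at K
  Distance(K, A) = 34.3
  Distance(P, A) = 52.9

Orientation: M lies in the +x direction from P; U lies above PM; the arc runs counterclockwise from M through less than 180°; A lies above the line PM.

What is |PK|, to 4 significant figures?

45.37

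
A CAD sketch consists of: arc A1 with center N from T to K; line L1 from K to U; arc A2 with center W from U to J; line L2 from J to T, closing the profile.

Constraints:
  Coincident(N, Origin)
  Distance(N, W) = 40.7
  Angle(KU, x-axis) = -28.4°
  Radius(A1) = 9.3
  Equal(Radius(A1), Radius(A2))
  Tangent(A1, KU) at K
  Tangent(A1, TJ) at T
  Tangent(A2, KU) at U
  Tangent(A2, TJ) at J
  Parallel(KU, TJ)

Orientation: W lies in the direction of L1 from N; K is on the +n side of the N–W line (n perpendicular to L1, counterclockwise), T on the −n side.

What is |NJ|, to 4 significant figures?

41.75

The slot axis is L1's direction at -28.4°, so u = (cos -28.4°, sin -28.4°) = (0.8796, -0.4756) and n = (−sin -28.4°, cos -28.4°) = (0.4756, 0.8796). N is at the origin and W lies 40.7 along u from N, so W = 40.7·u = (35.80, -19.36). Tangency of A1 to both parallel lines with radius 9.3 puts K and T at N ± 9.3·n: K = (4.423, 8.181), T = (-4.423, -8.181). Equal radii place U and J the same way about W: U = W + 9.3·n = (40.23, -11.18), J = W − 9.3·n = (31.38, -27.54). Then |NJ| = |J − N| = 41.75.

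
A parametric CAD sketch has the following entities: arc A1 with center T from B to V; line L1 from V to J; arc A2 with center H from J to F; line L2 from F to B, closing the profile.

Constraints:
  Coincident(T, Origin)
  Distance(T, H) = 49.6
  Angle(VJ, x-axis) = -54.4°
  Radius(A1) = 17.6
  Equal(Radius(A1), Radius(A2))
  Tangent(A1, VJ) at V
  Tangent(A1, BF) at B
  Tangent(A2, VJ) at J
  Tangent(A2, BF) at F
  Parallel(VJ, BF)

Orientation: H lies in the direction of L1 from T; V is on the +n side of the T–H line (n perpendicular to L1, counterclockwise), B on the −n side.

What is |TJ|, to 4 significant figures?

52.63

Tangency of A1 to both parallel lines with radius 17.6 puts V and B at T ± 17.6·n: V = (14.31, 10.25), B = (-14.31, -10.25). Equal radii place J and F the same way about H: J = H + 17.6·n = (43.18, -30.08), F = H − 17.6·n = (14.56, -50.58). Then |TJ| = |J − T| = 52.63.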